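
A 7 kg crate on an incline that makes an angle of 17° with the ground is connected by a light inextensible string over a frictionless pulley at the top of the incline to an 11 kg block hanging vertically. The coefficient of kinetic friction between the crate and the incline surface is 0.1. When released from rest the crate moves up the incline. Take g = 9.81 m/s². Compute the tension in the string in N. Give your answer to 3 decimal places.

For the crate on the incline: the weight component along the slope is m₁g sin 17° = 7 × 9.81 × 0.2924 = 20.079 N and the normal force is N = m₁g cos 17° = 65.669 N.
Kinetic friction opposes the crate's motion up the incline: f = μN = 0.1 × 65.669 = 6.567 N acting down the slope.
Newton's second law for the crate (up-slope positive): T − 20.079 − 6.567 = 7 a. For the hanging block (downward positive): 11 × 9.81 − T = 11 a.
Adding the two equations eliminates T: 81.264 = 18 a, so a = 4.5147 m/s².
Then from the hanging block's equation, T = 11 × (9.81 − 4.5147) = 58.248 N.

58.248 N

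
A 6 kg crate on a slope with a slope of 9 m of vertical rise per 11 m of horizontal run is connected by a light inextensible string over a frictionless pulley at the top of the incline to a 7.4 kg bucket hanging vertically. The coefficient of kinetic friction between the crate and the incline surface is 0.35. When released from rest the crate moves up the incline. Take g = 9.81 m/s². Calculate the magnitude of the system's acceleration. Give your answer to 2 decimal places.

For the crate on the incline: the weight component along the slope is m₁g sin 39.29° = 6 × 9.81 × 0.6332 = 37.270 N and the normal force is N = m₁g cos 39.29° = 45.555 N.
Kinetic friction opposes the crate's motion up the incline: f = μN = 0.35 × 45.555 = 15.944 N acting down the slope.
Newton's second law for the crate (up-slope positive): T − 37.270 − 15.944 = 6 a. For the hanging bucket (downward positive): 7.4 × 9.81 − T = 7.4 a.
Adding the two equations eliminates T: 19.380 = 13.4 a, so a = 1.4463 m/s².

1.45 m/s²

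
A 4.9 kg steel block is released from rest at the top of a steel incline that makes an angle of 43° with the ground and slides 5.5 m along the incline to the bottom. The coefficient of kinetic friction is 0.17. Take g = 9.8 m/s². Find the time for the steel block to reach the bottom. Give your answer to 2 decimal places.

1.42 s

The weight component along the incline is mg sin 43° = 32.750 N and the normal force is N = mg cos 43° = 35.120 N.
Friction up the slope is f = μN = 0.17 × 35.120 = 5.970 N, so the net downslope force is 32.750 − 5.970 = 26.780 N and a = 26.780 / 4.9 = 5.4653 m/s².
Starting from rest, L = ½at², so t = √(2L/a) = √(2 × 5.5 / 5.4653) = 1.4187 s.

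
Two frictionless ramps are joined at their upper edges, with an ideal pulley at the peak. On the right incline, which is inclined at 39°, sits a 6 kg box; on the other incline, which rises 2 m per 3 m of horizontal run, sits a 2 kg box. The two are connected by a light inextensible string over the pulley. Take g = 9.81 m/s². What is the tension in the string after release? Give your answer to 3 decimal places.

17.423 N

Resolve each weight along its own incline: the 6 kg mass has component 6 × 9.81 × sin 39° = 37.042 N down its slope, and the 2 kg mass has 2 × 9.81 × sin 33.69° = 10.883 N down its slope.
The 6 kg side's 37.042 N exceeds the other side's 10.883 N, so that mass slides down and the 2 kg mass slides up. Taking that direction as positive, Newton's second law for the whole system gives 37.042 − 10.883 = (6 + 2) a, so a = 26.159 / 8 = 3.2699 m/s².
For the 2 kg mass (up-slope positive): T − 10.883 = 2 × 3.2699, so T = 17.423 N.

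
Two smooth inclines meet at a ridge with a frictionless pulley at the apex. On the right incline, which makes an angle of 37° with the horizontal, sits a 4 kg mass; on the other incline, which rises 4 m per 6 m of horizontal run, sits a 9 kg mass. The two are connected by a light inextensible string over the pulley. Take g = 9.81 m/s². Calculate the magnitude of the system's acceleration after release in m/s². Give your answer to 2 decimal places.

1.95 m/s²

Resolve each weight along its own incline: the 4 kg mass has component 4 × 9.81 × sin 37° = 23.615 N down its slope, and the 9 kg mass has 9 × 9.81 × sin 33.69° = 48.974 N down its slope.
The 9 kg side's 48.974 N exceeds the other side's 23.615 N, so that mass slides down and the 4 kg mass slides up. Taking that direction as positive, Newton's second law for the whole system gives 48.974 − 23.615 = (4 + 9) a, so a = 25.359 / 13 = 1.9507 m/s².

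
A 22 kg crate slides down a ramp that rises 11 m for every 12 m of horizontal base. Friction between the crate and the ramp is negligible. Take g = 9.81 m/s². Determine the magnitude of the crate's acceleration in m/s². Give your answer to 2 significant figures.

6.6 m/s²

Resolving the weight along the incline: the component pulling the crate down the slope is mg sin 42.51° = 22 × 9.81 × 0.6757 = 145.830 N, and the normal force is N = mg cos 42.51° = 22 × 9.81 × 0.7372 = 159.103 N.
With no friction the net force along the incline is 145.830 N, so a = g sin 42.51° = 145.830 / 22 = 6.6286 m/s².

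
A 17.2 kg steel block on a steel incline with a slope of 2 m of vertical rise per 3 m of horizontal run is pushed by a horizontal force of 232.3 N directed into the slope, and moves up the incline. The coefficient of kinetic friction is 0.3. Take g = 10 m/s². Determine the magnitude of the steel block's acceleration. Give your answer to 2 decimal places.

0.95 m/s²

The horizontal push has components F cos 33.69° = 232.3 × 0.8321 = 193.297 N up the incline and F sin 33.69° = 232.3 × 0.5547 = 128.857 N pressing into the surface.
The normal force is therefore N = mg cos 33.69° + F sin 33.69° = 143.121 + 128.857 = 271.978 N, and kinetic friction down the slope is μN = 0.3 × 271.978 = 81.593 N.
Along the incline: F cos 33.69° − mg sin 33.69° − μN = ma, so 193.297 − 95.408 − 81.593 = 17.2 a, giving a = 0.9474 m/s².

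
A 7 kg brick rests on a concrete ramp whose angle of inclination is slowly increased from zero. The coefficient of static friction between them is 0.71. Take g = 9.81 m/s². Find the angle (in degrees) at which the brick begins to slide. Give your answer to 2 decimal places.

At the threshold of sliding, static friction is at its maximum μ_s N and exactly balances the weight component along the incline: mg sin θ = μ_s mg cos θ.
Hence tan θ = μ_s = 0.71, so θ = arctan(0.71) = 35.3748°.

35.37°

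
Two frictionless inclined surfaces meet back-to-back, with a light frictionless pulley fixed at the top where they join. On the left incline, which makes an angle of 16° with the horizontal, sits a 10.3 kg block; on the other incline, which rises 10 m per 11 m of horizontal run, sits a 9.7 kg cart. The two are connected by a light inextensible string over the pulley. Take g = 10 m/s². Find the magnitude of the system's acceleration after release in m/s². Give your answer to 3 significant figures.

Resolve each weight along its own incline: the 10.3 kg mass has component 10.3 × 10 × sin 16° = 28.391 N down its slope, and the 9.7 kg mass has 9.7 × 10 × sin 42.27° = 65.249 N down its slope.
The 9.7 kg side's 65.249 N exceeds the other side's 28.391 N, so that mass slides down and the 10.3 kg mass slides up. Taking that direction as positive, Newton's second law for the whole system gives 65.249 − 28.391 = (10.3 + 9.7) a, so a = 36.858 / 20 = 1.8429 m/s².

1.84 m/s²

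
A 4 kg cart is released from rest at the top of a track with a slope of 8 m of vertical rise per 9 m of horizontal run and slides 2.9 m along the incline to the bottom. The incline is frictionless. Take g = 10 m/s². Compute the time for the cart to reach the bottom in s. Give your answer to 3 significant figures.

0.934 s

The weight component along the incline is mg sin 41.63° = 26.575 N and the normal force is N = mg cos 41.63° = 29.896 N.
With no friction, a = g sin 41.63° = 6.6436 m/s².
Starting from rest, L = ½at², so t = √(2L/a) = √(2 × 2.9 / 6.6436) = 0.9344 s.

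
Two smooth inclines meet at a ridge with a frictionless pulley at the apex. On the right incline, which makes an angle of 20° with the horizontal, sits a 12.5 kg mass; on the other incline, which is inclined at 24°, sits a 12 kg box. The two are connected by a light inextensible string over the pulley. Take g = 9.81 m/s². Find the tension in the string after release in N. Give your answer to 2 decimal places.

44.97 N

Resolve each weight along its own incline: the 12.5 kg mass has component 12.5 × 9.81 × sin 20° = 41.940 N down its slope, and the 12 kg mass has 12 × 9.81 × sin 24° = 47.881 N down its slope.
The 12 kg side's 47.881 N exceeds the other side's 41.940 N, so that mass slides down and the 12.5 kg mass slides up. Taking that direction as positive, Newton's second law for the whole system gives 47.881 − 41.940 = (12.5 + 12) a, so a = 5.941 / 24.5 = 0.2425 m/s².
For the 12.5 kg mass (up-slope positive): T − 41.940 = 12.5 × 0.2425, so T = 44.971 N.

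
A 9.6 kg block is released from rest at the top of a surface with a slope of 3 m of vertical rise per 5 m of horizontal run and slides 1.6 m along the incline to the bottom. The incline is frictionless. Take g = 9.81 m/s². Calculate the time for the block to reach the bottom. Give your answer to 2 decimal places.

The weight component along the incline is mg sin 30.96° = 48.453 N and the normal force is N = mg cos 30.96° = 80.755 N.
With no friction, a = g sin 30.96° = 5.0472 m/s².
Starting from rest, L = ½at², so t = √(2L/a) = √(2 × 1.6 / 5.0472) = 0.7963 s.

0.80 s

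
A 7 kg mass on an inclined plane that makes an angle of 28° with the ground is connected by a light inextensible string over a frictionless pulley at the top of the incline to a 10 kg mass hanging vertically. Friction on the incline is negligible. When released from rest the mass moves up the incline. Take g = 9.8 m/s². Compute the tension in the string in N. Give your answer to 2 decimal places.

59.30 N

For the mass on the incline: the weight component along the slope is m₁g sin 28° = 7 × 9.8 × 0.4695 = 32.208 N and the normal force is N = m₁g cos 28° = 60.570 N.
Newton's second law for the mass (up-slope positive): T − 32.208 = 7 a. For the hanging mass (downward positive): 10 × 9.8 − T = 10 a.
Adding the two equations eliminates T: 65.792 = 17 a, so a = 3.8701 m/s².
Then from the hanging mass's equation, T = 10 × (9.8 − 3.8701) = 59.299 N.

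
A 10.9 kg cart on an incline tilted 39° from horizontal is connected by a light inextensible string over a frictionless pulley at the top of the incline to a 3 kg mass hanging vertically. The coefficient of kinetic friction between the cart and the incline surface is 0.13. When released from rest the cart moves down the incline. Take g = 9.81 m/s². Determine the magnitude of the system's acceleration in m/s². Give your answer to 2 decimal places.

For the cart on the incline: the weight component along the slope is m₁g sin 39° = 10.9 × 9.81 × 0.6293 = 67.290 N and the normal force is N = m₁g cos 39° = 83.099 N.
Kinetic friction opposes the cart's motion down the incline: f = μN = 0.13 × 83.099 = 10.803 N acting up the slope.
Newton's second law for the cart (down-slope positive): 67.290 − 10.803 − T = 10.9 a. For the hanging mass (upward positive): T − 3 × 9.81 = 3 a.
Adding the two equations eliminates T: 27.057 = 13.9 a, so a = 1.9465 m/s².

1.95 m/s²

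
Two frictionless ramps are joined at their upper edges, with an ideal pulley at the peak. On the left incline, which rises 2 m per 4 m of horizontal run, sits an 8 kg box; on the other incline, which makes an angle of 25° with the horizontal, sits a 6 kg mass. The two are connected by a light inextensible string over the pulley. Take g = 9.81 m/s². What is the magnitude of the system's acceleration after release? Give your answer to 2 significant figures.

Resolve each weight along its own incline: the 8 kg mass has component 8 × 9.81 × sin 26.57° = 35.097 N down its slope, and the 6 kg mass has 6 × 9.81 × sin 25° = 24.875 N down its slope.
The 8 kg side's 35.097 N exceeds the other side's 24.875 N, so that mass slides down and the 6 kg mass slides up. Taking that direction as positive, Newton's second law for the whole system gives 35.097 − 24.875 = (8 + 6) a, so a = 10.222 / 14 = 0.7301 m/s².

0.73 m/s²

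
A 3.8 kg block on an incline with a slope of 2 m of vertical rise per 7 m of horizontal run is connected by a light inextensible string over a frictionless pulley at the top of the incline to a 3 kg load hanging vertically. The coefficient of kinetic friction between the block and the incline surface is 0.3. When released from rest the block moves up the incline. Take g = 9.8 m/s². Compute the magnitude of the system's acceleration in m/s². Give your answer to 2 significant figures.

For the block on the incline: the weight component along the slope is m₁g sin 15.95° = 3.8 × 9.8 × 0.2747 = 10.230 N and the normal force is N = m₁g cos 15.95° = 35.807 N.
Kinetic friction opposes the block's motion up the incline: f = μN = 0.3 × 35.807 = 10.742 N acting down the slope.
Newton's second law for the block (up-slope positive): T − 10.230 − 10.742 = 3.8 a. For the hanging load (downward positive): 3 × 9.8 − T = 3 a.
Adding the two equations eliminates T: 8.428 = 6.8 a, so a = 1.2394 m/s².

1.2 m/s²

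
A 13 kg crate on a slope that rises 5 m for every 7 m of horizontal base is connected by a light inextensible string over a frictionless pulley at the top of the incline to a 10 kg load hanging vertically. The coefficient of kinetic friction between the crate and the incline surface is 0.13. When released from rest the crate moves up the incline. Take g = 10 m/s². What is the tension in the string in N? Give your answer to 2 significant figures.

For the crate on the incline: the weight component along the slope is m₁g sin 35.54° = 13 × 10 × 0.5812 = 75.556 N and the normal force is N = m₁g cos 35.54° = 105.785 N.
Kinetic friction opposes the crate's motion up the incline: f = μN = 0.13 × 105.785 = 13.752 N acting down the slope.
Newton's second law for the crate (up-slope positive): T − 75.556 − 13.752 = 13 a. For the hanging load (downward positive): 10 × 10 − T = 10 a.
Adding the two equations eliminates T: 10.692 = 23 a, so a = 0.4649 m/s².
Then from the hanging load's equation, T = 10 × (10 − 0.4649) = 95.351 N.

95 N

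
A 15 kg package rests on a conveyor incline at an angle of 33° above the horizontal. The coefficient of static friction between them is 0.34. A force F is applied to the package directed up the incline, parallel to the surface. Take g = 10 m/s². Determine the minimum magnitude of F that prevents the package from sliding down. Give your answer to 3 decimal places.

The normal force is N = mg cos 33° = 125.801 N. With F at its minimum the package is on the verge of sliding down, so static friction is at its maximum μ_s N = 0.34 × 125.801 = 42.772 N and acts up the slope.
Equilibrium along the incline: F + μ_s N = mg sin 33°, so F = 81.696 − 42.772 = 38.924 N.

38.924 N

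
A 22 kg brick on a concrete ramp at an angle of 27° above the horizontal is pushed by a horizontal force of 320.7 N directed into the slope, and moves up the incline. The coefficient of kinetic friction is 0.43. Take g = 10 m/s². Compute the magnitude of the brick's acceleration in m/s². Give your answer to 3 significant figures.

1.77 m/s²

The horizontal push has components F cos 27° = 320.7 × 0.8910 = 285.744 N up the incline and F sin 27° = 320.7 × 0.4540 = 145.598 N pressing into the surface.
The normal force is therefore N = mg cos 27° + F sin 27° = 196.020 + 145.598 = 341.618 N, and kinetic friction down the slope is μN = 0.43 × 341.618 = 146.896 N.
Along the incline: F cos 27° − mg sin 27° − μN = ma, so 285.744 − 99.880 − 146.896 = 22 a, giving a = 1.7713 m/s².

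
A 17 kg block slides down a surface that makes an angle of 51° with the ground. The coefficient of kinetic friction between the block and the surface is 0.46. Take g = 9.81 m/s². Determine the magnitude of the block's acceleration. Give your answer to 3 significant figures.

Resolving the weight along the incline: the component pulling the block down the slope is mg sin 51° = 17 × 9.81 × 0.7771 = 129.597 N, and the normal force is N = mg cos 51° = 17 × 9.81 × 0.6293 = 104.948 N.
Kinetic friction acts up the slope with magnitude f = μN = 0.46 × 104.948 = 48.276 N.
Net force along the incline is 129.597 − 48.276 = 81.321 N, so a = 81.321 / 17 = 4.7836 m/s².

4.78 m/s²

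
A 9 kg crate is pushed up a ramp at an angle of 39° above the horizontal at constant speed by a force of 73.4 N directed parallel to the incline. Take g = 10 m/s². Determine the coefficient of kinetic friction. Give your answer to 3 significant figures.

0.240

At constant speed ΣF = 0 along the incline. The applied 73.4 N acts up the slope; the weight component mg sin 39° = 56.639 N and kinetic friction μN both act down the slope.
So 73.4 = 56.639 + μ × 69.943, giving μ = (73.4 − 56.639) / 69.943 = 0.2396.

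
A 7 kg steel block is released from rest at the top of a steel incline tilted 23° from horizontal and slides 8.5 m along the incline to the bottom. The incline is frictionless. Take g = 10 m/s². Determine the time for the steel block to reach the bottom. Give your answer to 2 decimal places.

The weight component along the incline is mg sin 23° = 27.351 N and the normal force is N = mg cos 23° = 64.435 N.
With no friction, a = g sin 23° = 3.9073 m/s².
Starting from rest, L = ½at², so t = √(2L/a) = √(2 × 8.5 / 3.9073) = 2.0859 s.

2.09 s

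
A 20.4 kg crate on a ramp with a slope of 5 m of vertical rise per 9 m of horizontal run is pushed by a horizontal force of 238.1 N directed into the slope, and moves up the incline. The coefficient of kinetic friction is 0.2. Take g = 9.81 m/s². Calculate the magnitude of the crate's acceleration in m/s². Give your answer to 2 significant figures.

The horizontal push has components F cos 29.05° = 238.1 × 0.8742 = 208.147 N up the incline and F sin 29.05° = 238.1 × 0.4856 = 115.621 N pressing into the surface.
The normal force is therefore N = mg cos 29.05° + F sin 29.05° = 174.948 + 115.621 = 290.569 N, and kinetic friction down the slope is μN = 0.2 × 290.569 = 58.114 N.
Along the incline: F cos 29.05° − mg sin 29.05° − μN = ma, so 208.147 − 97.180 − 58.114 = 20.4 a, giving a = 2.5908 m/s².

2.6 m/s²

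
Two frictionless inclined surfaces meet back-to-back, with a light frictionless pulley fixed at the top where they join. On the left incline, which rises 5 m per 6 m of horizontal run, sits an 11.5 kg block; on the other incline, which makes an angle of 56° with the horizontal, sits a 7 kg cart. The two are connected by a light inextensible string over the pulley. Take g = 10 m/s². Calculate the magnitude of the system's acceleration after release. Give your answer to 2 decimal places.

Resolve each weight along its own incline: the 11.5 kg mass has component 11.5 × 10 × sin 39.81° = 73.621 N down its slope, and the 7 kg mass has 7 × 10 × sin 56° = 58.033 N down its slope.
The 11.5 kg side's 73.621 N exceeds the other side's 58.033 N, so that mass slides down and the 7 kg mass slides up. Taking that direction as positive, Newton's second law for the whole system gives 73.621 − 58.033 = (11.5 + 7) a, so a = 15.588 / 18.5 = 0.8426 m/s².

0.84 m/s²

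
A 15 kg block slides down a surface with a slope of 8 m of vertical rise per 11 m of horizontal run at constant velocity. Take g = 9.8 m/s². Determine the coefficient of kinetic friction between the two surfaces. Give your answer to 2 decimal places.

At constant velocity the net force along the incline is zero: mg sin 36.03° = μ mg cos 36.03°.
So μ = tan 36.03° = 0.5882 / 0.8087 = 0.7273.

0.73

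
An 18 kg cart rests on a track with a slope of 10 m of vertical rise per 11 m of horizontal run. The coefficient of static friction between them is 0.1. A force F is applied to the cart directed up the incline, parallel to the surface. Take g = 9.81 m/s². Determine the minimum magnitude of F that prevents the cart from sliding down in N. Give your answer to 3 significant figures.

The normal force is N = mg cos 42.27° = 130.659 N. With F at its minimum the cart is on the verge of sliding down, so static friction is at its maximum μ_s N = 0.1 × 130.659 = 13.066 N and acts up the slope.
Equilibrium along the incline: F + μ_s N = mg sin 42.27°, so F = 118.781 − 13.066 = 105.715 N.

106 N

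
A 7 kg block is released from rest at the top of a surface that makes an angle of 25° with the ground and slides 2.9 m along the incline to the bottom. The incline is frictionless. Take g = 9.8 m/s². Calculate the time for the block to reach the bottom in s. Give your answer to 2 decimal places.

The weight component along the incline is mg sin 25° = 28.992 N and the normal force is N = mg cos 25° = 62.173 N.
With no friction, a = g sin 25° = 4.1417 m/s².
Starting from rest, L = ½at², so t = √(2L/a) = √(2 × 2.9 / 4.1417) = 1.1834 s.

1.18 s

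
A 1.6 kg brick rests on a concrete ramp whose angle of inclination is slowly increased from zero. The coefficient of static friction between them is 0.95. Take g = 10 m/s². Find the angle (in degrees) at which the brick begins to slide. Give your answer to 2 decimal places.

43.53°

At the threshold of sliding, static friction is at its maximum μ_s N and exactly balances the weight component along the incline: mg sin θ = μ_s mg cos θ.
Hence tan θ = μ_s = 0.95, so θ = arctan(0.95) = 43.5312°.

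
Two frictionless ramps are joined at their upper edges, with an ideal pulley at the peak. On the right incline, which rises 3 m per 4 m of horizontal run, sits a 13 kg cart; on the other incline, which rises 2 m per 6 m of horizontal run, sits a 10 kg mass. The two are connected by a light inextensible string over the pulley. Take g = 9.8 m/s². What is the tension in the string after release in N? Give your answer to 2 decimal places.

50.75 N

Resolve each weight along its own incline: the 13 kg mass has component 13 × 9.8 × sin 36.87° = 76.440 N down its slope, and the 10 kg mass has 10 × 9.8 × sin 18.43° = 30.990 N down its slope.
The 13 kg side's 76.440 N exceeds the other side's 30.990 N, so that mass slides down and the 10 kg mass slides up. Taking that direction as positive, Newton's second law for the whole system gives 76.440 − 30.990 = (13 + 10) a, so a = 45.450 / 23 = 1.9761 m/s².
For the 10 kg mass (up-slope positive): T − 30.990 = 10 × 1.9761, so T = 50.751 N.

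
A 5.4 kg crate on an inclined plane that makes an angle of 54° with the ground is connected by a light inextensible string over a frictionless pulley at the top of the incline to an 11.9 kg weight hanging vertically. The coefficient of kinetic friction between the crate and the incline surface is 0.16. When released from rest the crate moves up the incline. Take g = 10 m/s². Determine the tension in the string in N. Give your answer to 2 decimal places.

For the crate on the incline: the weight component along the slope is m₁g sin 54° = 5.4 × 10 × 0.8090 = 43.686 N and the normal force is N = m₁g cos 54° = 31.740 N.
Kinetic friction opposes the crate's motion up the incline: f = μN = 0.16 × 31.740 = 5.078 N acting down the slope.
Newton's second law for the crate (up-slope positive): T − 43.686 − 5.078 = 5.4 a. For the hanging weight (downward positive): 11.9 × 10 − T = 11.9 a.
Adding the two equations eliminates T: 70.236 = 17.3 a, so a = 4.0599 m/s².
Then from the hanging weight's equation, T = 11.9 × (10 − 4.0599) = 70.687 N.

70.69 N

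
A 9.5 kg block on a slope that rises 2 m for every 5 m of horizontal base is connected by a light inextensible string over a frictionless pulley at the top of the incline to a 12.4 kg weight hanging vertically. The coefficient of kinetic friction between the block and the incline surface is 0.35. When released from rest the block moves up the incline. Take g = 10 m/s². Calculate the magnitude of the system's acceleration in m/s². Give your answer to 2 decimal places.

For the block on the incline: the weight component along the slope is m₁g sin 21.80° = 9.5 × 10 × 0.3714 = 35.283 N and the normal force is N = m₁g cos 21.80° = 88.205 N.
Kinetic friction opposes the block's motion up the incline: f = μN = 0.35 × 88.205 = 30.872 N acting down the slope.
Newton's second law for the block (up-slope positive): T − 35.283 − 30.872 = 9.5 a. For the hanging weight (downward positive): 12.4 × 10 − T = 12.4 a.
Adding the two equations eliminates T: 57.845 = 21.9 a, so a = 2.6413 m/s².

2.64 m/s²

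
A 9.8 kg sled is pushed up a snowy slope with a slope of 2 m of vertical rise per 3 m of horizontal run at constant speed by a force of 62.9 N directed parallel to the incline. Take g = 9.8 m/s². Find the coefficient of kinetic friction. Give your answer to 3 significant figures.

At constant speed ΣF = 0 along the incline. The applied 62.9 N acts up the slope; the weight component mg sin 33.69° = 53.273 N and kinetic friction μN both act down the slope.
So 62.9 = 53.273 + μ × 79.910, giving μ = (62.9 − 53.273) / 79.910 = 0.1205.

0.120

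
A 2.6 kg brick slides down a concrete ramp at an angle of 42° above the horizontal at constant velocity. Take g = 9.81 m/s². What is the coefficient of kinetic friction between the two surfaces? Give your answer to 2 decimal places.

At constant velocity the net force along the incline is zero: mg sin 42° = μ mg cos 42°.
So μ = tan 42° = 0.6691 / 0.7431 = 0.9004.

0.90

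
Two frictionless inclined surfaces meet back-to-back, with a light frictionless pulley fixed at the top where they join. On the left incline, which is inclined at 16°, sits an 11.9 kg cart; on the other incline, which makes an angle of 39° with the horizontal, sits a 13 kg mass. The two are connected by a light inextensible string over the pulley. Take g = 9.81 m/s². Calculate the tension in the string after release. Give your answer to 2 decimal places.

Resolve each weight along its own incline: the 11.9 kg mass has component 11.9 × 9.81 × sin 16° = 32.178 N down its slope, and the 13 kg mass has 13 × 9.81 × sin 39° = 80.257 N down its slope.
The 13 kg side's 80.257 N exceeds the other side's 32.178 N, so that mass slides down and the 11.9 kg mass slides up. Taking that direction as positive, Newton's second law for the whole system gives 80.257 − 32.178 = (11.9 + 13) a, so a = 48.079 / 24.9 = 1.9309 m/s².
For the 11.9 kg mass (up-slope positive): T − 32.178 = 11.9 × 1.9309, so T = 55.156 N.

55.16 N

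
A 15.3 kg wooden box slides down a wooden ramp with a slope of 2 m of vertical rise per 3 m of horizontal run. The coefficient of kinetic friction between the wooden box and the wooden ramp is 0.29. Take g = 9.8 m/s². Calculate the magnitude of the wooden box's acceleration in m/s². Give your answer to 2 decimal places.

3.07 m/s²

Resolving the weight along the incline: the component pulling the wooden box down the slope is mg sin 33.69° = 15.3 × 9.8 × 0.5547 = 83.172 N, and the normal force is N = mg cos 33.69° = 15.3 × 9.8 × 0.8321 = 124.765 N.
Kinetic friction acts up the slope with magnitude f = μN = 0.29 × 124.765 = 36.182 N.
Net force along the incline is 83.172 − 36.182 = 46.990 N, so a = 46.990 / 15.3 = 3.0712 m/s².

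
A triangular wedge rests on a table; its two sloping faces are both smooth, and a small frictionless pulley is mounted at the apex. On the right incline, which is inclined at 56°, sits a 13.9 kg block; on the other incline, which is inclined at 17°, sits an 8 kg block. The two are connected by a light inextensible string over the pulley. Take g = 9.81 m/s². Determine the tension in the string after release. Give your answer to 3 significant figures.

Resolve each weight along its own incline: the 13.9 kg mass has component 13.9 × 9.81 × sin 56° = 113.047 N down its slope, and the 8 kg mass has 8 × 9.81 × sin 17° = 22.945 N down its slope.
The 13.9 kg side's 113.047 N exceeds the other side's 22.945 N, so that mass slides down and the 8 kg mass slides up. Taking that direction as positive, Newton's second law for the whole system gives 113.047 − 22.945 = (13.9 + 8) a, so a = 90.102 / 21.9 = 4.1142 m/s².
For the 8 kg mass (up-slope positive): T − 22.945 = 8 × 4.1142, so T = 55.859 N.

55.9 N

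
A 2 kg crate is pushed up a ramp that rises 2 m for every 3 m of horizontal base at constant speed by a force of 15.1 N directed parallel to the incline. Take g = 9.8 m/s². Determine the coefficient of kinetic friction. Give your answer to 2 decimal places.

0.26

At constant speed ΣF = 0 along the incline. The applied 15.1 N acts up the slope; the weight component mg sin 33.69° = 10.872 N and kinetic friction μN both act down the slope.
So 15.1 = 10.872 + μ × 16.308, giving μ = (15.1 − 10.872) / 16.308 = 0.2593.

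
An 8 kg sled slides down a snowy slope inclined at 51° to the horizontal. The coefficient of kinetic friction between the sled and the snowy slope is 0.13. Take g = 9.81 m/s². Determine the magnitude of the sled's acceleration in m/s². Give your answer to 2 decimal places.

Resolving the weight along the incline: the component pulling the sled down the slope is mg sin 51° = 8 × 9.81 × 0.7771 = 60.987 N, and the normal force is N = mg cos 51° = 8 × 9.81 × 0.6293 = 49.387 N.
Kinetic friction acts up the slope with magnitude f = μN = 0.13 × 49.387 = 6.420 N.
Net force along the incline is 60.987 − 6.420 = 54.567 N, so a = 54.567 / 8 = 6.8209 m/s².

6.82 m/s²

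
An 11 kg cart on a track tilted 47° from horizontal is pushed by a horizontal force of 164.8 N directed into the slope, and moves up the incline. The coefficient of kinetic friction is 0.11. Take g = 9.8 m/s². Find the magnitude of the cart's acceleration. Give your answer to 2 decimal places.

The horizontal push has components F cos 47° = 164.8 × 0.6820 = 112.394 N up the incline and F sin 47° = 164.8 × 0.7314 = 120.535 N pressing into the surface.
The normal force is therefore N = mg cos 47° + F sin 47° = 73.520 + 120.535 = 194.055 N, and kinetic friction down the slope is μN = 0.11 × 194.055 = 21.346 N.
Along the incline: F cos 47° − mg sin 47° − μN = ma, so 112.394 − 78.845 − 21.346 = 11 a, giving a = 1.1094 m/s².

1.11 m/s²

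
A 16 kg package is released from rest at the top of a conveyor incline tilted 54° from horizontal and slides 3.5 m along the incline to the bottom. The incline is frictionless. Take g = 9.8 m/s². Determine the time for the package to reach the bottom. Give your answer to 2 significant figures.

The weight component along the incline is mg sin 54° = 126.854 N and the normal force is N = mg cos 54° = 92.165 N.
With no friction, a = g sin 54° = 7.9284 m/s².
Starting from rest, L = ½at², so t = √(2L/a) = √(2 × 3.5 / 7.9284) = 0.9396 s.

0.94 s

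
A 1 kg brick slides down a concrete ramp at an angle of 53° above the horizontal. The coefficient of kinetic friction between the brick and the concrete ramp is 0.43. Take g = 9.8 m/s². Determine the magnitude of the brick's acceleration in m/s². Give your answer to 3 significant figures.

5.29 m/s²

Resolving the weight along the incline: the component pulling the brick down the slope is mg sin 53° = 1 × 9.8 × 0.7986 = 7.826 N, and the normal force is N = mg cos 53° = 1 × 9.8 × 0.6018 = 5.898 N.
Kinetic friction acts up the slope with magnitude f = μN = 0.43 × 5.898 = 2.536 N.
Net force along the incline is 7.826 − 2.536 = 5.290 N, so a = 5.290 / 1 = 5.2900 m/s².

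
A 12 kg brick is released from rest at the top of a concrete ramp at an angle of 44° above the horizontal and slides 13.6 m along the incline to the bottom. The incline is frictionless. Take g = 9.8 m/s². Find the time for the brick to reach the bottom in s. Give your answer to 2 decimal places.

The weight component along the incline is mg sin 44° = 81.692 N and the normal force is N = mg cos 44° = 84.594 N.
With no friction, a = g sin 44° = 6.8077 m/s².
Starting from rest, L = ½at², so t = √(2L/a) = √(2 × 13.6 / 6.8077) = 1.9989 s.

2.00 s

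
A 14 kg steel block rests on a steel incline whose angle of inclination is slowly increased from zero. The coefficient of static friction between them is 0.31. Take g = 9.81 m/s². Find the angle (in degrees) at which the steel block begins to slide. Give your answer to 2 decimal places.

At the threshold of sliding, static friction is at its maximum μ_s N and exactly balances the weight component along the incline: mg sin θ = μ_s mg cos θ.
Hence tan θ = μ_s = 0.31, so θ = arctan(0.31) = 17.2234°.

17.22°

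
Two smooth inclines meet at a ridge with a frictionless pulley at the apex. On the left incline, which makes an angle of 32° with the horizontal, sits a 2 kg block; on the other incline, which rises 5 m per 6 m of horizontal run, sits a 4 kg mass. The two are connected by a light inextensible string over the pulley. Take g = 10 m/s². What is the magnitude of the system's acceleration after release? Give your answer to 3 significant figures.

2.50 m/s²

Resolve each weight along its own incline: the 2 kg mass has component 2 × 10 × sin 32° = 10.598 N down its slope, and the 4 kg mass has 4 × 10 × sin 39.81° = 25.607 N down its slope.
The 4 kg side's 25.607 N exceeds the other side's 10.598 N, so that mass slides down and the 2 kg mass slides up. Taking that direction as positive, Newton's second law for the whole system gives 25.607 − 10.598 = (2 + 4) a, so a = 15.009 / 6 = 2.5015 m/s².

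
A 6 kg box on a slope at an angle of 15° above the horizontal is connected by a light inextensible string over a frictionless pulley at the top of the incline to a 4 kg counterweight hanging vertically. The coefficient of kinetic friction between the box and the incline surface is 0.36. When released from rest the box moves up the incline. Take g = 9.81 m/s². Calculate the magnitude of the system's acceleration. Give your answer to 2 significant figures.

0.35 m/s²

For the box on the incline: the weight component along the slope is m₁g sin 15° = 6 × 9.81 × 0.2588 = 15.233 N and the normal force is N = m₁g cos 15° = 56.854 N.
Kinetic friction opposes the box's motion up the incline: f = μN = 0.36 × 56.854 = 20.467 N acting down the slope.
Newton's second law for the box (up-slope positive): T − 15.233 − 20.467 = 6 a. For the hanging counterweight (downward positive): 4 × 9.81 − T = 4 a.
Adding the two equations eliminates T: 3.540 = 10 a, so a = 0.3540 m/s².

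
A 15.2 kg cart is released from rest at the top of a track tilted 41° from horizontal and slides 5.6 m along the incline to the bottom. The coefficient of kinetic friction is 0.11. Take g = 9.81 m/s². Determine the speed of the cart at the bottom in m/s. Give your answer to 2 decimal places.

The weight component along the incline is mg sin 41° = 97.826 N and the normal force is N = mg cos 41° = 112.536 N.
Friction up the slope is f = μN = 0.11 × 112.536 = 12.379 N, so the net downslope force is 97.826 − 12.379 = 85.447 N and a = 85.447 / 15.2 = 5.6215 m/s².
Starting from rest over a distance of 5.6 m, v² = 2aL = 2 × 5.6215 × 5.6 = 62.9608, so v = 7.9348 m/s.

7.93 m/s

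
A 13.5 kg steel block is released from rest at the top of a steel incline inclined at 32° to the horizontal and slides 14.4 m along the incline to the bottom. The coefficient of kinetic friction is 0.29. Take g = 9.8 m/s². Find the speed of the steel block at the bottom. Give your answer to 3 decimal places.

8.953 m/s

The weight component along the incline is mg sin 32° = 70.108 N and the normal force is N = mg cos 32° = 112.197 N.
Friction up the slope is f = μN = 0.29 × 112.197 = 32.537 N, so the net downslope force is 70.108 − 32.537 = 37.571 N and a = 37.571 / 13.5 = 2.7830 m/s².
Starting from rest over a distance of 14.4 m, v² = 2aL = 2 × 2.7830 × 14.4 = 80.1504, so v = 8.9527 m/s.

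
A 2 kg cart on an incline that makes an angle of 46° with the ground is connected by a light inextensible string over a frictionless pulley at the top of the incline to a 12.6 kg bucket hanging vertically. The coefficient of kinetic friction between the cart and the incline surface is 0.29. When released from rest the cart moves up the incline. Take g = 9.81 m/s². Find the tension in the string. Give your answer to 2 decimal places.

For the cart on the incline: the weight component along the slope is m₁g sin 46° = 2 × 9.81 × 0.7193 = 14.113 N and the normal force is N = m₁g cos 46° = 13.629 N.
Kinetic friction opposes the cart's motion up the incline: f = μN = 0.29 × 13.629 = 3.952 N acting down the slope.
Newton's second law for the cart (up-slope positive): T − 14.113 − 3.952 = 2 a. For the hanging bucket (downward positive): 12.6 × 9.81 − T = 12.6 a.
Adding the two equations eliminates T: 105.541 = 14.6 a, so a = 7.2288 m/s².
Then from the hanging bucket's equation, T = 12.6 × (9.81 − 7.2288) = 32.523 N.

32.52 N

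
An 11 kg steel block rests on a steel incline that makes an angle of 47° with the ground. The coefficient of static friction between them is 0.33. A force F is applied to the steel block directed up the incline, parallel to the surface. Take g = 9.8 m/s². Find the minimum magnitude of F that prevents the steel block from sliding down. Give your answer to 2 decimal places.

The normal force is N = mg cos 47° = 73.519 N. With F at its minimum the steel block is on the verge of sliding down, so static friction is at its maximum μ_s N = 0.33 × 73.519 = 24.261 N and acts up the slope.
Equilibrium along the incline: F + μ_s N = mg sin 47°, so F = 78.840 − 24.261 = 54.579 N.

54.58 N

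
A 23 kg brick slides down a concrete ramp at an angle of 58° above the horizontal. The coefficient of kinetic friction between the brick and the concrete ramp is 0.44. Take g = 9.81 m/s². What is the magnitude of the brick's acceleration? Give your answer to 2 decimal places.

Resolving the weight along the incline: the component pulling the brick down the slope is mg sin 58° = 23 × 9.81 × 0.8480 = 191.334 N, and the normal force is N = mg cos 58° = 23 × 9.81 × 0.5299 = 119.561 N.
Kinetic friction acts up the slope with magnitude f = μN = 0.44 × 119.561 = 52.607 N.
Net force along the incline is 191.334 − 52.607 = 138.727 N, so a = 138.727 / 23 = 6.0316 m/s².

6.03 m/s²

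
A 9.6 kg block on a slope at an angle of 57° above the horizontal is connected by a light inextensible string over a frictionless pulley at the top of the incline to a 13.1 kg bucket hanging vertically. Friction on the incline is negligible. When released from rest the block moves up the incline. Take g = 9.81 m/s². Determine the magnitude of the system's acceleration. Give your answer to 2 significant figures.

2.2 m/s²

For the block on the incline: the weight component along the slope is m₁g sin 57° = 9.6 × 9.81 × 0.8387 = 78.985 N and the normal force is N = m₁g cos 57° = 51.292 N.
Newton's second law for the block (up-slope positive): T − 78.985 = 9.6 a. For the hanging bucket (downward positive): 13.1 × 9.81 − T = 13.1 a.
Adding the two equations eliminates T: 49.526 = 22.7 a, so a = 2.1818 m/s².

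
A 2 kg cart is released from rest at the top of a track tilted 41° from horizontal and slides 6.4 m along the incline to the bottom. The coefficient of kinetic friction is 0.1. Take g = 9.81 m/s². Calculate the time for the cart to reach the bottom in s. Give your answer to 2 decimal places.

1.50 s

The weight component along the incline is mg sin 41° = 12.872 N and the normal force is N = mg cos 41° = 14.807 N.
Friction up the slope is f = μN = 0.1 × 14.807 = 1.481 N, so the net downslope force is 12.872 − 1.481 = 11.391 N and a = 11.391 / 2 = 5.6955 m/s².
Starting from rest, L = ½at², so t = √(2L/a) = √(2 × 6.4 / 5.6955) = 1.4991 s.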